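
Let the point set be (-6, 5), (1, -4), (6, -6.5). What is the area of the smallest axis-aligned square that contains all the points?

144

The bounding box has width 12 and height 11.5.
An axis-aligned square enclosing the set must have side ≥ max(width, height).
So the minimum side is max(12, 11.5) = 12.
Area = 12² = 144.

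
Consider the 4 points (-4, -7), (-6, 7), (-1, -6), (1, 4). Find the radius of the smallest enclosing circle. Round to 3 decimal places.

A smallest enclosing disk is always determined by at most three of the input points on its boundary.
The minimum enclosing circle is determined by three boundary points: (-4, -7), (-6, 7), (-1, -6).
Their circumcentre is (-103/22, 1/22) with r² = 12125/242.
The farthest remaining point (1, 4) is at distance² 11597/242 ≤ 12125/242.
r = √(12125/242) ≈ 7.078.

7.078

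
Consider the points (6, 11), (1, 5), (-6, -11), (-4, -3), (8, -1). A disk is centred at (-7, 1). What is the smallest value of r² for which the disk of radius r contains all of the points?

269

The required radius is the distance from (-7, 1) to the farthest point.
Squared distances: 269, 80, 145, 25, 229.
Maximum is 269, attained at (6, 11).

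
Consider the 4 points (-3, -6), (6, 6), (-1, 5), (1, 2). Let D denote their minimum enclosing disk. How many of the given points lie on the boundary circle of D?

The farthest pair is (-3, -6)–(6, 6) with squared distance 225. The circle on this segment as diameter has centre (1.5, 0) and r² = 225/4 = 56.25.
Check (-1, 5): distance² to centre = 31.25 ≤ 56.25, so it lies inside.
All remaining points lie in this disk, and no smaller disk contains both endpoints, so this is the minimum enclosing circle.
The points at distance exactly r from the centre are (-3, -6), (6, 6) — 2 points.

2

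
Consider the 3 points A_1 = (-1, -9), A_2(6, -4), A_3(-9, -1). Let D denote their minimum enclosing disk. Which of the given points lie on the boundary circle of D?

Side lengths²: A_1A_2² = 74, A_1A_3² = 128, A_2A_3² = 234.
Since A_2A_3² = 234 ≥ 128 + 74 = 202, the angle opposite A_2A_3 is not acute, so the smallest enclosing circle has A_2A_3 as diameter.
Centre = midpoint of A_2A_3 = (-1.5, -2.5), r² = 234/4 = 58.5.
The points at distance exactly r from the centre are A_2, A_3 — 2 points.

A_2, A_3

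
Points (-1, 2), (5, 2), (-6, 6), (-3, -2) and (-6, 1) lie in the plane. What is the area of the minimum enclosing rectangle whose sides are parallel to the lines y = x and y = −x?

In coordinates u = x + y, v = x − y the rectangle is axis-aligned; the map (x,y)→(u,v) scales areas by 2.
u-values: 1, 7, 0, -5, -5; range = 7 − (-5) = 12.
v-values: -3, 3, -12, -1, -7; range = 3 − (-12) = 15.
Area = (12 × 15) / 2 = 90.

90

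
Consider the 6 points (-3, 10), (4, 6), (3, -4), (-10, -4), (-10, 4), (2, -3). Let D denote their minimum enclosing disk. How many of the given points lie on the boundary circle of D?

3

A smallest enclosing disk is always determined by at most three of the input points on its boundary.
The minimum enclosing circle is determined by three boundary points: (-3, 10), (4, 6), (-10, -4).
Their circumcentre is (-59/18, 25/18) with r² = 12025/162.
The farthest remaining point (3, -4) is at distance² 11089/162 ≤ 12025/162.
The points at distance exactly r from the centre are (-3, 10), (4, 6), (-10, -4) — 3 points.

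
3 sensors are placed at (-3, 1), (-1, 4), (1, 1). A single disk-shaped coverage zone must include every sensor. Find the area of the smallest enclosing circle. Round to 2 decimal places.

14.75

Call the three points A, B, C in the order given.
Side lengths²: AB² = 13, AC² = 16, BC² = 13.
Since AC² = 16 < 13 + 13 = 26, the triangle is acute, so the smallest enclosing circle is the circumcircle.
Circumcentre = (-1, 11/6), r² = 169/36.
Area = π·r² = π·169/36 ≈ 14.75.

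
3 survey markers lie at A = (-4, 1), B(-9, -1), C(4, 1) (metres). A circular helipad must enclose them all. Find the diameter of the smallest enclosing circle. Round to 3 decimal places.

13.153

Side lengths²: AB² = 29, AC² = 64, BC² = 173.
Since BC² = 173 ≥ 64 + 29 = 93, the angle opposite BC is not acute, so the smallest enclosing circle has BC as diameter.
Centre = midpoint of BC = (-2.5, 0), r² = 173/4 = 43.25.
Diameter = 2r = 2√(43.25) ≈ 13.153.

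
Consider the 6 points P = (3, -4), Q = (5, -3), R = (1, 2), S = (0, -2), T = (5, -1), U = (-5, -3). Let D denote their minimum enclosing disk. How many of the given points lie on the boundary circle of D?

The minimum enclosing circle of a finite set is fixed by two of the points (as a diameter) or three (as a circumcircle).
The farthest pair is T–U with squared distance 104. The circle on this segment as diameter has centre (0, -2) and r² = 104/4 = 26.
Check P: distance² to centre = 13 ≤ 26, so it lies inside.
All remaining points lie in this disk, and no smaller disk contains both endpoints, so this is the minimum enclosing circle.
The points at distance exactly r from the centre are Q, T, U — 3 points.

3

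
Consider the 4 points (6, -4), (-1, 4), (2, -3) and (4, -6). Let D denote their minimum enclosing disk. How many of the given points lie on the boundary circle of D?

2

The farthest pair is (-1, 4)–(4, -6) with squared distance 125. The circle on this segment as diameter has centre (1.5, -1) and r² = 125/4 = 31.25.
Check (6, -4): distance² to centre = 29.25 ≤ 31.25, so it lies inside.
All remaining points lie in this disk, and no smaller disk contains both endpoints, so this is the minimum enclosing circle.
The points at distance exactly r from the centre are (-1, 4), (4, -6) — 2 points.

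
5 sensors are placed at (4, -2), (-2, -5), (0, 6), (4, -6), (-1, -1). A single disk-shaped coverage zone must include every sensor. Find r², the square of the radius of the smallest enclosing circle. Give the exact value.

The minimum enclosing circle of a finite set is fixed by two of the points (as a diameter) or three (as a circumcircle).
The minimum enclosing circle is determined by three boundary points: (-2, -5), (0, 6), (4, -6).
Their circumcentre is (65/34, -1/34) with r² = 23125/578.
The farthest remaining point (-1, -1) is at distance² 5445/578 ≤ 23125/578.

23125/578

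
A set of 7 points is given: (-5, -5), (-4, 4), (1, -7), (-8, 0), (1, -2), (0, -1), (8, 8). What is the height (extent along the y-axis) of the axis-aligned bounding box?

15

max y = 8, min y = -7, so height = 15.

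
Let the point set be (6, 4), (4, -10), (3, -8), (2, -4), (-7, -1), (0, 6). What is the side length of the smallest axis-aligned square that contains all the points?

The bounding box has width 13 and height 16.
An axis-aligned square enclosing the set must have side ≥ max(width, height).
So the minimum side is max(13, 16) = 16.

16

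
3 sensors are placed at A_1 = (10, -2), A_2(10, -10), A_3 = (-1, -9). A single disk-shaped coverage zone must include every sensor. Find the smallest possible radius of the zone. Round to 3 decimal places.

6.546

Side lengths²: A_1A_2² = 64, A_1A_3² = 170, A_2A_3² = 122.
Since A_1A_3² = 170 < 122 + 64 = 186, the triangle is acute, so the smallest enclosing circle is the circumcircle.
Circumcentre = (53/11, -6), r² = 5185/121.
r = √(5185/121) ≈ 6.546.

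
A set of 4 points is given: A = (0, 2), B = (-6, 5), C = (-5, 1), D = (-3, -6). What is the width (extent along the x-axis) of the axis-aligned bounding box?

max x = 0, min x = -6, so width = 6.

6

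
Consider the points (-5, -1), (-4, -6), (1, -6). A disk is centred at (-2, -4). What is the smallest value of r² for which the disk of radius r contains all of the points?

18

The required radius is the distance from (-2, -4) to the farthest point.
Squared distances: 18, 8, 13.
Maximum is 18, attained at (-5, -1).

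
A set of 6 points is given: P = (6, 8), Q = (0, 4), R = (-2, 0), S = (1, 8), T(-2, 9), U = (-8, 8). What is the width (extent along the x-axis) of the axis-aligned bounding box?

14

max x = 6, min x = -8, so width = 14.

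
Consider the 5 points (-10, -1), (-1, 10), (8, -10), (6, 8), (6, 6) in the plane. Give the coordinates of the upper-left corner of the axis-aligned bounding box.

x-range [-10, 8], y-range [-10, 10].
The upper-left corner is (-10, 10).

(-10, 10)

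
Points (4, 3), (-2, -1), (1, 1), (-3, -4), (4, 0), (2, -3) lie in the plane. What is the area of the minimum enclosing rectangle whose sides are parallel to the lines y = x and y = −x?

42

In coordinates u = x + y, v = x − y the rectangle is axis-aligned; the map (x,y)→(u,v) scales areas by 2.
u-values: 7, -3, 2, -7, 4, -1; range = 7 − (-7) = 14.
v-values: 1, -1, 0, 1, 4, 5; range = 5 − (-1) = 6.
Area = (14 × 6) / 2 = 42.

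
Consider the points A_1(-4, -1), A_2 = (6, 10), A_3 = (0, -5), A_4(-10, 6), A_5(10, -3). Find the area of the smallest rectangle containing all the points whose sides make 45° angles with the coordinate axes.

In coordinates u = x + y, v = x − y the rectangle is axis-aligned; the map (x,y)→(u,v) scales areas by 2.
u-values: -5, 16, -5, -4, 7; range = 16 − (-5) = 21.
v-values: -3, -4, 5, -16, 13; range = 13 − (-16) = 29.
Area = (21 × 29) / 2 = 304.5.

304.5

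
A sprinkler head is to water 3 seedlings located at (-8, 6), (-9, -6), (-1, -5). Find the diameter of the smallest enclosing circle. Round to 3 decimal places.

Call the three points A, B, C in the order given.
Side lengths²: AB² = 145, AC² = 170, BC² = 65.
Since AC² = 170 < 145 + 65 = 210, the triangle is acute, so the smallest enclosing circle is the circumcircle.
Circumcentre = (-215/38, -9/38), r² = 32045/722.
Diameter = 2r = 2√(32045/722) ≈ 13.324.

13.324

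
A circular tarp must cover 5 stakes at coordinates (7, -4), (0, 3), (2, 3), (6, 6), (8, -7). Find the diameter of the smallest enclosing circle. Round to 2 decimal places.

By Welzl's lemma the MEC is supported by two points (diametrically opposite) or three points (on a circumcircle).
The minimum enclosing circle is determined by three boundary points: (0, 3), (6, 6), (8, -7).
Their circumcentre is (157/28, -5/7) with r² = 35465/784.
The farthest remaining point (2, 3) is at distance² 21017/784 ≤ 35465/784.
Diameter = 2r = 2√(35465/784) ≈ 13.45.

13.45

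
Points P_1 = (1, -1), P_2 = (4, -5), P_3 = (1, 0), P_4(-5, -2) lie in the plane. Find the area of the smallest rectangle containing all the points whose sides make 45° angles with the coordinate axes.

48

In coordinates u = x + y, v = x − y the rectangle is axis-aligned; the map (x,y)→(u,v) scales areas by 2.
u-values: 0, -1, 1, -7; range = 1 − (-7) = 8.
v-values: 2, 9, 1, -3; range = 9 − (-3) = 12.
Area = (8 × 12) / 2 = 48.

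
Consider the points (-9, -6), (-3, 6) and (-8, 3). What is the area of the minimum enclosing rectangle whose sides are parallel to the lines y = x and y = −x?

In coordinates u = x + y, v = x − y the rectangle is axis-aligned; the map (x,y)→(u,v) scales areas by 2.
u-values: -15, 3, -5; range = 3 − (-15) = 18.
v-values: -3, -9, -11; range = -3 − (-11) = 8.
Area = (18 × 8) / 2 = 72.

72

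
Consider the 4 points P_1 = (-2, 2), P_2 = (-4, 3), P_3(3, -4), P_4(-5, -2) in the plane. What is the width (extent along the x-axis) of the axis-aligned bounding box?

max x = 3, min x = -5, so width = 8.

8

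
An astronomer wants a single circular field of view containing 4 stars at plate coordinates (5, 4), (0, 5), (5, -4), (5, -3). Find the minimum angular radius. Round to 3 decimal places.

A smallest enclosing disk is always determined by at most three of the input points on its boundary.
The farthest pair is (0, 5)–(5, -4) with squared distance 106. The circle on this segment as diameter has centre (2.5, 0.5) and r² = 106/4 = 26.5.
Check (5, 4): distance² to centre = 18.5 ≤ 26.5, so it lies inside.
All remaining points lie in this disk, and no smaller disk contains both endpoints, so this is the minimum enclosing circle.
r = √(26.5) ≈ 5.148.

5.148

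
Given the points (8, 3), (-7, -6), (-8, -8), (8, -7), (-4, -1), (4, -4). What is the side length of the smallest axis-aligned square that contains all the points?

16

The bounding box has width 16 and height 11.
An axis-aligned square enclosing the set must have side ≥ max(width, height).
So the minimum side is max(16, 11) = 16.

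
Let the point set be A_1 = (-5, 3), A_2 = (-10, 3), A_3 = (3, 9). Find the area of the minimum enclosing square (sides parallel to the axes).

169

The bounding box has width 13 and height 6.
An axis-aligned square enclosing the set must have side ≥ max(width, height).
So the minimum side is max(13, 6) = 13.
Area = 13² = 169.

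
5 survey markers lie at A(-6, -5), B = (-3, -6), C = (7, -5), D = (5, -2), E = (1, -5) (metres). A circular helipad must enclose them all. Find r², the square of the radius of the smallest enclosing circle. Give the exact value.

42.25

The farthest pair is A–C with squared distance 169. The circle on this segment as diameter has centre (0.5, -5) and r² = 169/4 = 42.25.
Check B: distance² to centre = 13.25 ≤ 42.25, so it lies inside.
All remaining points lie in this disk, and no smaller disk contains both endpoints, so this is the minimum enclosing circle.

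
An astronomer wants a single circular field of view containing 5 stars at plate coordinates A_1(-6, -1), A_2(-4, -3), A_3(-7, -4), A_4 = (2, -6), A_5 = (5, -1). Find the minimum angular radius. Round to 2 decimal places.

The minimum enclosing circle of a finite set is fixed by two of the points (as a diameter) or three (as a circumcircle).
The farthest pair is A_3–A_5 with squared distance 153. The circle on this segment as diameter has centre (-1, -2.5) and r² = 153/4 = 38.25.
Check A_1: distance² to centre = 27.25 ≤ 38.25, so it lies inside.
All remaining points lie in this disk, and no smaller disk contains both endpoints, so this is the minimum enclosing circle.
r = √(38.25) ≈ 6.18.

6.18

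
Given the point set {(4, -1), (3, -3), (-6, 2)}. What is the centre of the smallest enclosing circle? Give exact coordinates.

(-49/46, 13/46)

Call the three points A, B, C in the order given.
Side lengths²: AB² = 5, AC² = 109, BC² = 106.
Since AC² = 109 < 106 + 5 = 111, the triangle is acute, so the smallest enclosing circle is the circumcircle.
Circumcentre = (-49/46, 13/46), r² = 28885/1058.
Centre = (-49/46, 13/46).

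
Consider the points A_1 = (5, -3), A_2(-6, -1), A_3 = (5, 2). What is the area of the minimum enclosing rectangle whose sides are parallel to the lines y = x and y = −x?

In coordinates u = x + y, v = x − y the rectangle is axis-aligned; the map (x,y)→(u,v) scales areas by 2.
u-values: 2, -7, 7; range = 7 − (-7) = 14.
v-values: 8, -5, 3; range = 8 − (-5) = 13.
Area = (14 × 13) / 2 = 91.

91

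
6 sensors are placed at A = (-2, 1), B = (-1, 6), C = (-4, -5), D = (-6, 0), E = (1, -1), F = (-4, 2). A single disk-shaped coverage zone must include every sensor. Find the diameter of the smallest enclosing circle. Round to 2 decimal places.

The farthest pair is B–C with squared distance 130. The circle on this segment as diameter has centre (-2.5, 0.5) and r² = 130/4 = 32.5.
Check A: distance² to centre = 0.5 ≤ 32.5, so it lies inside.
All remaining points lie in this disk, and no smaller disk contains both endpoints, so this is the minimum enclosing circle.
Diameter = 2r = 2√(32.5) ≈ 11.40.

11.40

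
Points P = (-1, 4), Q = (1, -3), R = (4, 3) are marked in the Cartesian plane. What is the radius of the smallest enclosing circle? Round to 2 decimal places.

3.77

Side lengths²: PQ² = 53, PR² = 26, QR² = 45.
Since PQ² = 53 < 45 + 26 = 71, the triangle is acute, so the smallest enclosing circle is the circumcircle.
Circumcentre = (21/22, 17/22), r² = 3445/242.
r = √(3445/242) ≈ 3.77.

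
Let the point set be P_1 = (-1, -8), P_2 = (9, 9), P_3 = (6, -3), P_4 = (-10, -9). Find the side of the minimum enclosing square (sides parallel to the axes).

The bounding box has width 19 and height 18.
An axis-aligned square enclosing the set must have side ≥ max(width, height).
So the minimum side is max(19, 18) = 19.

19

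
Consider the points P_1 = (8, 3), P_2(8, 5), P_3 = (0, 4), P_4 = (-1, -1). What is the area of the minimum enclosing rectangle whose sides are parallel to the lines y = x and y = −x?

67.5

In coordinates u = x + y, v = x − y the rectangle is axis-aligned; the map (x,y)→(u,v) scales areas by 2.
u-values: 11, 13, 4, -2; range = 13 − (-2) = 15.
v-values: 5, 3, -4, 0; range = 5 − (-4) = 9.
Area = (15 × 9) / 2 = 67.5.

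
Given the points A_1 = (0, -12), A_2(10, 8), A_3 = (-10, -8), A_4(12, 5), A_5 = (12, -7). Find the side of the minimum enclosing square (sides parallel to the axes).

22

The bounding box has width 22 and height 20.
An axis-aligned square enclosing the set must have side ≥ max(width, height).
So the minimum side is max(22, 20) = 22.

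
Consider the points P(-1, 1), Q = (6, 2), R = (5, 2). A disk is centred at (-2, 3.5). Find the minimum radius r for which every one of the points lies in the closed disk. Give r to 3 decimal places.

The required radius is the distance from (-2, 3.5) to the farthest point.
Squared distances: 7.25, 66.25, 51.25.
Maximum is 66.25, attained at Q.
r = √(66.25) ≈ 8.139.

8.139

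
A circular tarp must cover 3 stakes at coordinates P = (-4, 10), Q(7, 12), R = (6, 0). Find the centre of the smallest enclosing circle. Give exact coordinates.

(61/26, 165/26)

Side lengths²: PQ² = 125, PR² = 200, QR² = 145.
Since PR² = 200 < 145 + 125 = 270, the triangle is acute, so the smallest enclosing circle is the circumcircle.
Circumcentre = (61/26, 165/26), r² = 18125/338.
Centre = (61/26, 165/26).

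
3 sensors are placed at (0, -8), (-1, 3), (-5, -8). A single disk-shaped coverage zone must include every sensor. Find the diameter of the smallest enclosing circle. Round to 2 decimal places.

11.75

Call the three points A, B, C in the order given.
Side lengths²: AB² = 122, AC² = 25, BC² = 137.
Since BC² = 137 < 122 + 25 = 147, the triangle is acute, so the smallest enclosing circle is the circumcircle.
Circumcentre = (-2.5, -59/22), r² = 8357/242.
Diameter = 2r = 2√(8357/242) ≈ 11.75.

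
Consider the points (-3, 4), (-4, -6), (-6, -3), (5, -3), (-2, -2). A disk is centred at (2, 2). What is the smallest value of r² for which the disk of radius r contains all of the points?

The required radius is the distance from (2, 2) to the farthest point.
Squared distances: 29, 100, 89, 34, 32.
Maximum is 100, attained at (-4, -6).

100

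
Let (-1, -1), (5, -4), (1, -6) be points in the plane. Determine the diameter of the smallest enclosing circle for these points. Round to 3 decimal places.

Call the three points A, B, C in the order given.
Side lengths²: AB² = 45, AC² = 29, BC² = 20.
Since AB² = 45 < 29 + 20 = 49, the triangle is acute, so the smallest enclosing circle is the circumcircle.
Circumcentre = (1.875, -2.75), r² = 11.328125.
Diameter = 2r = 2√(11.328125) ≈ 6.731.

6.731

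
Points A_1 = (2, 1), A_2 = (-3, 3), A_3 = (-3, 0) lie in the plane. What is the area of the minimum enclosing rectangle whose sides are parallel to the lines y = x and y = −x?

In coordinates u = x + y, v = x − y the rectangle is axis-aligned; the map (x,y)→(u,v) scales areas by 2.
u-values: 3, 0, -3; range = 3 − (-3) = 6.
v-values: 1, -6, -3; range = 1 − (-6) = 7.
Area = (6 × 7) / 2 = 21.

21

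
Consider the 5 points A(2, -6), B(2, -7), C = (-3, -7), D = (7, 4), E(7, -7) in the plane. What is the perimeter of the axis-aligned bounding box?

Width = max x − min x = 7 − (-3) = 10.
Height = max y − min y = 4 − (-7) = 11.
Perimeter = 2(10 + 11) = 42.

42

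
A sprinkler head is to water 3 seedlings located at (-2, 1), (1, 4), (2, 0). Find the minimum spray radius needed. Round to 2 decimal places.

2.40

Call the three points A, B, C in the order given.
Side lengths²: AB² = 18, AC² = 17, BC² = 17.
Since AB² = 18 < 17 + 17 = 34, the triangle is acute, so the smallest enclosing circle is the circumcircle.
Circumcentre = (0.3, 1.7), r² = 5.78.
r = √(5.78) ≈ 2.40.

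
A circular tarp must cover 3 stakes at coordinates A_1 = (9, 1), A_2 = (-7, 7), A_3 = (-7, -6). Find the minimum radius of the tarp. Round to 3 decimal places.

Side lengths²: A_1A_2² = 292, A_1A_3² = 305, A_2A_3² = 169.
Since A_1A_3² = 305 < 292 + 169 = 461, the triangle is acute, so the smallest enclosing circle is the circumcircle.
Circumcentre = (-0.3125, 0.5), r² = 86.97265625.
r = √(86.97265625) ≈ 9.326.

9.326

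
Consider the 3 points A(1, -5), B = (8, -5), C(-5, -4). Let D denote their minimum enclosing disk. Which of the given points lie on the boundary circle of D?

Side lengths²: AB² = 49, AC² = 37, BC² = 170.
Since BC² = 170 ≥ 49 + 37 = 86, the angle opposite BC is not acute, so the smallest enclosing circle has BC as diameter.
Centre = midpoint of BC = (1.5, -4.5), r² = 170/4 = 42.5.
The points at distance exactly r from the centre are B, C — 2 points.

B, C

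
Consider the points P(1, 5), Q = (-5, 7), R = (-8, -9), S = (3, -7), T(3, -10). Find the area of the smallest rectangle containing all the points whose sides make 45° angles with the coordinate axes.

287.5

In coordinates u = x + y, v = x − y the rectangle is axis-aligned; the map (x,y)→(u,v) scales areas by 2.
u-values: 6, 2, -17, -4, -7; range = 6 − (-17) = 23.
v-values: -4, -12, 1, 10, 13; range = 13 − (-12) = 25.
Area = (23 × 25) / 2 = 287.5.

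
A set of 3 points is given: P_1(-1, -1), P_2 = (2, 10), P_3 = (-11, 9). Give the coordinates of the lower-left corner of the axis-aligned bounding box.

x-range [-11, 2], y-range [-1, 10].
The lower-left corner is (-11, -1).

(-11, -1)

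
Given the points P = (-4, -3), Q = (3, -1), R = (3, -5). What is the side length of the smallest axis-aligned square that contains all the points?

7

The bounding box has width 7 and height 4.
An axis-aligned square enclosing the set must have side ≥ max(width, height).
So the minimum side is max(7, 4) = 7.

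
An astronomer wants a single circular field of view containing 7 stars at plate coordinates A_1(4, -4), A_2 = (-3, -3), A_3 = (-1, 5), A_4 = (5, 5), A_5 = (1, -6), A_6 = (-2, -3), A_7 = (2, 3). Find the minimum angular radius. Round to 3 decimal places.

5.948

A smallest enclosing disk is always determined by at most three of the input points on its boundary.
The minimum enclosing circle is determined by three boundary points: A_3, A_4, A_5.
Their circumcentre is (2, -3/22) with r² = 17125/484.
The farthest remaining point A_2 is at distance² 16069/484 ≤ 17125/484.
r = √(17125/484) ≈ 5.948.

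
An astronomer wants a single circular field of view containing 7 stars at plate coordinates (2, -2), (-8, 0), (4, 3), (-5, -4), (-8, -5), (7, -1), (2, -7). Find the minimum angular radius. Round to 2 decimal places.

7.78

By Welzl's lemma the MEC is supported by two points (diametrically opposite) or three points (on a circumcircle).
The minimum enclosing circle is determined by three boundary points: (-8, 0), (-8, -5), (7, -1).
Their circumcentre is (-19/30, -2.5) with r² = 27233/450.
The farthest remaining point (4, 3) is at distance² 23273/450 ≤ 27233/450.
r = √(27233/450) ≈ 7.78.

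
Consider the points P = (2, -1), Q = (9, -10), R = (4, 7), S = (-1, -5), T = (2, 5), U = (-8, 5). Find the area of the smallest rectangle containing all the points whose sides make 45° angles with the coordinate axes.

In coordinates u = x + y, v = x − y the rectangle is axis-aligned; the map (x,y)→(u,v) scales areas by 2.
u-values: 1, -1, 11, -6, 7, -3; range = 11 − (-6) = 17.
v-values: 3, 19, -3, 4, -3, -13; range = 19 − (-13) = 32.
Area = (17 × 32) / 2 = 272.

272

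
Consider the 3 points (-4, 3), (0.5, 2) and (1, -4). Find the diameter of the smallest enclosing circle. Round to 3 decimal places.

Call the three points A, B, C in the order given.
Side lengths²: AB² = 21.25, AC² = 74, BC² = 36.25.
Since AC² = 74 ≥ 36.25 + 21.25 = 57.5, the angle opposite AC is not acute, so the smallest enclosing circle has AC as diameter.
Centre = midpoint of AC = (-1.5, -0.5), r² = 74/4 = 18.5.
Diameter = 2r = 2√(18.5) ≈ 8.602.

8.602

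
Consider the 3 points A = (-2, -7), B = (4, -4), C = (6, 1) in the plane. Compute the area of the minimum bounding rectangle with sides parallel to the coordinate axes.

x ranges over [-2, 6], width 8.
y ranges over [-7, 1], height 8.
Area = 8 × 8 = 64.

64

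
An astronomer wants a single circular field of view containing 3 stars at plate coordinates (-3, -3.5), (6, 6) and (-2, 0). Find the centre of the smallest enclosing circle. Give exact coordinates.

(1.5, 1.25)

Call the three points A, B, C in the order given.
Side lengths²: AB² = 171.25, AC² = 13.25, BC² = 100.
Since AB² = 171.25 ≥ 100 + 13.25 = 113.25, the angle opposite AB is not acute, so the smallest enclosing circle has AB as diameter.
Centre = midpoint of AB = (1.5, 1.25), r² = 171.25/4 = 42.8125.
Centre = (1.5, 1.25).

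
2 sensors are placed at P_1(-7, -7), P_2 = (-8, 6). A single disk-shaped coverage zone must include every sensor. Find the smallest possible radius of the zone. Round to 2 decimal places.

The smallest circle enclosing two points has them as diameter endpoints.
Centre = midpoint = (-7.5, -0.5); r² = |P_1P_2|²/4 = 170/4 = 42.5.
r = √(42.5) ≈ 6.52.

6.52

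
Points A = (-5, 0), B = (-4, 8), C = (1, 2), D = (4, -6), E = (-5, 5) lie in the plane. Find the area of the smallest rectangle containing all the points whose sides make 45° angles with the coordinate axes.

In coordinates u = x + y, v = x − y the rectangle is axis-aligned; the map (x,y)→(u,v) scales areas by 2.
u-values: -5, 4, 3, -2, 0; range = 4 − (-5) = 9.
v-values: -5, -12, -1, 10, -10; range = 10 − (-12) = 22.
Area = (9 × 22) / 2 = 99.

99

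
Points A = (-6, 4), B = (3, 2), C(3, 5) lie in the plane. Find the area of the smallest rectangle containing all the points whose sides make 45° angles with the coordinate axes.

In coordinates u = x + y, v = x − y the rectangle is axis-aligned; the map (x,y)→(u,v) scales areas by 2.
u-values: -2, 5, 8; range = 8 − (-2) = 10.
v-values: -10, 1, -2; range = 1 − (-10) = 11.
Area = (10 × 11) / 2 = 55.

55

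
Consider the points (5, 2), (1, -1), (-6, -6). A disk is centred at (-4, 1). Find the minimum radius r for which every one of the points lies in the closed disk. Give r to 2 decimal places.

9.06

The required radius is the distance from (-4, 1) to the farthest point.
Squared distances: 82, 29, 53.
Maximum is 82, attained at (5, 2).
r = √82 ≈ 9.06.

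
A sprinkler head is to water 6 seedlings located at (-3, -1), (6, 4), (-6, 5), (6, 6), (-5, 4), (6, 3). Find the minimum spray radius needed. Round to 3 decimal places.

By Welzl's lemma the MEC is supported by two points (diametrically opposite) or three points (on a circumcircle).
The minimum enclosing circle is determined by three boundary points: (-3, -1), (-6, 5), (6, 6).
Their circumcentre is (0.1, 4.3) with r² = 37.7.
The farthest remaining point (6, 3) is at distance² 36.5 ≤ 37.7.
r = √(37.7) ≈ 6.140.

6.140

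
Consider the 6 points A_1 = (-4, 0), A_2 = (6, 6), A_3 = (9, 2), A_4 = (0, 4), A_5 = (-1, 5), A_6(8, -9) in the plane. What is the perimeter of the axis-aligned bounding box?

Width = max x − min x = 9 − (-4) = 13.
Height = max y − min y = 6 − (-9) = 15.
Perimeter = 2(13 + 15) = 56.

56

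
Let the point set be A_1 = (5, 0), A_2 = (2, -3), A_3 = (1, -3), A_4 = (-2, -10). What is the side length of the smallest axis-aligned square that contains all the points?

10

The bounding box has width 7 and height 10.
An axis-aligned square enclosing the set must have side ≥ max(width, height).
So the minimum side is max(7, 10) = 10.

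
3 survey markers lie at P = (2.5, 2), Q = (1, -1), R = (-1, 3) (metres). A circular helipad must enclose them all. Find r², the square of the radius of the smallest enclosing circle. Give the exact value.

5.17578125

Side lengths²: PQ² = 11.25, PR² = 13.25, QR² = 20.
Since QR² = 20 < 13.25 + 11.25 = 24.5, the triangle is acute, so the smallest enclosing circle is the circumcircle.
Circumcentre = (0.375, 1.1875), r² = 5.17578125.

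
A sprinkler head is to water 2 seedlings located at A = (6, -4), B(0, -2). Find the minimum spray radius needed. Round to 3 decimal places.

3.162

The smallest circle enclosing two points has them as diameter endpoints.
Centre = midpoint = (3, -3); r² = |AB|²/4 = 40/4 = 10.
r = √10 ≈ 3.162.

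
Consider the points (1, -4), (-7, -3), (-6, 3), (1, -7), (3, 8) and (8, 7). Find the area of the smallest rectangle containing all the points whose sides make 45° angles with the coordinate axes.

212.5

In coordinates u = x + y, v = x − y the rectangle is axis-aligned; the map (x,y)→(u,v) scales areas by 2.
u-values: -3, -10, -3, -6, 11, 15; range = 15 − (-10) = 25.
v-values: 5, -4, -9, 8, -5, 1; range = 8 − (-9) = 17.
Area = (25 × 17) / 2 = 212.5.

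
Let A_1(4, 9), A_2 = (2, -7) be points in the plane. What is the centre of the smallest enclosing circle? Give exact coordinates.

(3, 1)

The smallest circle enclosing two points has them as diameter endpoints.
Centre = midpoint = (3, 1); r² = |A_1A_2|²/4 = 260/4 = 65.
Centre = (3, 1).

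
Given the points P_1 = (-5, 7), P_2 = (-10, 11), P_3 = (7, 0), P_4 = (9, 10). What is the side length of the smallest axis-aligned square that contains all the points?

19

The bounding box has width 19 and height 11.
An axis-aligned square enclosing the set must have side ≥ max(width, height).
So the minimum side is max(19, 11) = 19.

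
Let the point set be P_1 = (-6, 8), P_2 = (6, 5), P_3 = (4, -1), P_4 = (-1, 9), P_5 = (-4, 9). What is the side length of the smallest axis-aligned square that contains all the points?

12

The bounding box has width 12 and height 10.
An axis-aligned square enclosing the set must have side ≥ max(width, height).
So the minimum side is max(12, 10) = 12.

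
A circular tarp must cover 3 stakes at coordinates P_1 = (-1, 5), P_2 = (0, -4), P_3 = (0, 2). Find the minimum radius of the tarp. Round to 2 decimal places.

Side lengths²: P_1P_2² = 82, P_1P_3² = 10, P_2P_3² = 36.
Since P_1P_2² = 82 ≥ 36 + 10 = 46, the angle opposite P_1P_2 is not acute, so the smallest enclosing circle has P_1P_2 as diameter.
Centre = midpoint of P_1P_2 = (-0.5, 0.5), r² = 82/4 = 20.5.
r = √(20.5) ≈ 4.53.

4.53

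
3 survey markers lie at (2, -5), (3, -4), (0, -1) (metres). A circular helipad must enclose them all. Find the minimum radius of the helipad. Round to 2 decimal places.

2.24

Call the three points A, B, C in the order given.
Side lengths²: AB² = 2, AC² = 20, BC² = 18.
Since AC² = 20 ≥ 18 + 2 = 20, the angle opposite AC is not acute, so the smallest enclosing circle has AC as diameter.
Centre = midpoint of AC = (1, -3), r² = 20/4 = 5.
r = √5 ≈ 2.24.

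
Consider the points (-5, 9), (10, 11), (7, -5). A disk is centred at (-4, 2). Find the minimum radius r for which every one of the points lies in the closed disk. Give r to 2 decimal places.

The required radius is the distance from (-4, 2) to the farthest point.
Squared distances: 50, 277, 170.
Maximum is 277, attained at (10, 11).
r = √277 ≈ 16.64.

16.64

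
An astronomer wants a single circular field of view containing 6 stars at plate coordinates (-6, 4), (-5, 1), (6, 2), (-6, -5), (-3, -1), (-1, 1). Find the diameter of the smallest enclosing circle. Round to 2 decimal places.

14.08

The minimum enclosing circle is determined by three boundary points: (-6, 4), (6, 2), (-6, -5).
Their circumcentre is (-7/12, -0.5) with r² = 7141/144.
The farthest remaining point (-5, 1) is at distance² 3133/144 ≤ 7141/144.
Diameter = 2r = 2√(7141/144) ≈ 14.08.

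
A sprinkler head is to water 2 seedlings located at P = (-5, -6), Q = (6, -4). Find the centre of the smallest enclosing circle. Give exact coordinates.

The smallest circle enclosing two points has them as diameter endpoints.
Centre = midpoint = (0.5, -5); r² = |PQ|²/4 = 125/4 = 31.25.
Centre = (0.5, -5).

(0.5, -5)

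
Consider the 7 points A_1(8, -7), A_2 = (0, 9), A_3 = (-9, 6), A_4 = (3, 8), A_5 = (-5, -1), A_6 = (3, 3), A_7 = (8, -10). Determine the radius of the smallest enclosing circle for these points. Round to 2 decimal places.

11.67

The minimum enclosing circle of a finite set is fixed by two of the points (as a diameter) or three (as a circumcircle).
The farthest pair is A_3–A_7 with squared distance 545. The circle on this segment as diameter has centre (-0.5, -2) and r² = 545/4 = 136.25.
Check A_1: distance² to centre = 97.25 ≤ 136.25, so it lies inside.
All remaining points lie in this disk, and no smaller disk contains both endpoints, so this is the minimum enclosing circle.
r = √(136.25) ≈ 11.67.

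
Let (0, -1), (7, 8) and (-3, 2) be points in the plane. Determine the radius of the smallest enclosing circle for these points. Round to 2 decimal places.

Call the three points A, B, C in the order given.
Side lengths²: AB² = 130, AC² = 18, BC² = 136.
Since BC² = 136 < 130 + 18 = 148, the triangle is acute, so the smallest enclosing circle is the circumcircle.
Circumcentre = (2.375, 4.375), r² = 34.53125.
r = √(34.53125) ≈ 5.88.

5.88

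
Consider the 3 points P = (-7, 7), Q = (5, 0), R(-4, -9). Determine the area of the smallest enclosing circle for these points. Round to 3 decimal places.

222.544

Side lengths²: PQ² = 193, PR² = 265, QR² = 162.
Since PR² = 265 < 193 + 162 = 355, the triangle is acute, so the smallest enclosing circle is the circumcircle.
Circumcentre = (-129/38, -23/38), r² = 51145/722.
Area = π·r² = π·51145/722 ≈ 222.544.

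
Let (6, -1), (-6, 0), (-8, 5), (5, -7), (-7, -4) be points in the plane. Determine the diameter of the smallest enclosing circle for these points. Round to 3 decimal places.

The minimum enclosing circle of a finite set is fixed by two of the points (as a diameter) or three (as a circumcircle).
The farthest pair is (-8, 5)–(5, -7) with squared distance 313. The circle on this segment as diameter has centre (-1.5, -1) and r² = 313/4 = 78.25.
Check (6, -1): distance² to centre = 56.25 ≤ 78.25, so it lies inside.
All remaining points lie in this disk, and no smaller disk contains both endpoints, so this is the minimum enclosing circle.
Diameter = 2r = 2√(78.25) ≈ 17.692.

17.692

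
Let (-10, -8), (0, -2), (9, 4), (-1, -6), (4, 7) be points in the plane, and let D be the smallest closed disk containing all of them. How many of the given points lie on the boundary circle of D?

The minimum enclosing circle of a finite set is fixed by two of the points (as a diameter) or three (as a circumcircle).
The farthest pair is (-10, -8)–(9, 4) with squared distance 505. The circle on this segment as diameter has centre (-0.5, -2) and r² = 505/4 = 126.25.
Check (0, -2): distance² to centre = 0.25 ≤ 126.25, so it lies inside.
All remaining points lie in this disk, and no smaller disk contains both endpoints, so this is the minimum enclosing circle.
The points at distance exactly r from the centre are (-10, -8), (9, 4) — 2 points.

2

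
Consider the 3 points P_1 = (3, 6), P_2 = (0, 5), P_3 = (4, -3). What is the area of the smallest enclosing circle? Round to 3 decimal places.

65.717

Side lengths²: P_1P_2² = 10, P_1P_3² = 82, P_2P_3² = 80.
Since P_1P_3² = 82 < 80 + 10 = 90, the triangle is acute, so the smallest enclosing circle is the circumcircle.
Circumcentre = (20/7, 10/7), r² = 1025/49.
Area = π·r² = π·1025/49 ≈ 65.717.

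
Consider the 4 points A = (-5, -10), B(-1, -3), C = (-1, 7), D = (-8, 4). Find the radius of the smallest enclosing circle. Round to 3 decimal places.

By Welzl's lemma the MEC is supported by two points (diametrically opposite) or three points (on a circumcircle).
The farthest pair is A–C with squared distance 305. The circle on this segment as diameter has centre (-3, -1.5) and r² = 305/4 = 76.25.
Check B: distance² to centre = 6.25 ≤ 76.25, so it lies inside.
All remaining points lie in this disk, and no smaller disk contains both endpoints, so this is the minimum enclosing circle.
r = √(76.25) ≈ 8.732.

8.732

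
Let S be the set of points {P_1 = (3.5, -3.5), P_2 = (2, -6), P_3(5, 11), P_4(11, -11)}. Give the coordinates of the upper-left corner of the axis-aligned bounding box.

x-range [2, 11], y-range [-11, 11].
The upper-left corner is (2, 11).

(2, 11)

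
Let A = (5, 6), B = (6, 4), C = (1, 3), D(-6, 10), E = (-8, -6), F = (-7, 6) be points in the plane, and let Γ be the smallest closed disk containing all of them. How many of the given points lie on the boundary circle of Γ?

3

By Welzl's lemma the MEC is supported by two points (diametrically opposite) or three points (on a circumcircle).
The minimum enclosing circle is determined by three boundary points: B, D, E.
Their circumcentre is (-47/17, 25/17) with r² = 24050/289.
The farthest remaining point A is at distance² 23353/289 ≤ 24050/289.
The points at distance exactly r from the centre are B, D, E — 3 points.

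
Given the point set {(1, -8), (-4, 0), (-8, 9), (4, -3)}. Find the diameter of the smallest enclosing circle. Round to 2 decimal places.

19.24

A smallest enclosing disk is always determined by at most three of the input points on its boundary.
The farthest pair is (1, -8)–(-8, 9) with squared distance 370. The circle on this segment as diameter has centre (-3.5, 0.5) and r² = 370/4 = 92.5.
Check (-4, 0): distance² to centre = 0.5 ≤ 92.5, so it lies inside.
All remaining points lie in this disk, and no smaller disk contains both endpoints, so this is the minimum enclosing circle.
Diameter = 2r = 2√(92.5) ≈ 19.24.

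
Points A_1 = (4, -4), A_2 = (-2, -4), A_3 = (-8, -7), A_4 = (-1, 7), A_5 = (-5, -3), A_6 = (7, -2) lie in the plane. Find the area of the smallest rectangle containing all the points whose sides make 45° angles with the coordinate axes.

In coordinates u = x + y, v = x − y the rectangle is axis-aligned; the map (x,y)→(u,v) scales areas by 2.
u-values: 0, -6, -15, 6, -8, 5; range = 6 − (-15) = 21.
v-values: 8, 2, -1, -8, -2, 9; range = 9 − (-8) = 17.
Area = (21 × 17) / 2 = 178.5.

178.5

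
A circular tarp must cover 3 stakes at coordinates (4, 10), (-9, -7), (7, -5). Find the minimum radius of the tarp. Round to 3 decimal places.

10.729

Call the three points A, B, C in the order given.
Side lengths²: AB² = 458, AC² = 234, BC² = 260.
Since AB² = 458 < 260 + 234 = 494, the triangle is acute, so the smallest enclosing circle is the circumcircle.
Circumcentre = (-77/41, 42/41), r² = 193505/1681.
r = √(193505/1681) ≈ 10.729.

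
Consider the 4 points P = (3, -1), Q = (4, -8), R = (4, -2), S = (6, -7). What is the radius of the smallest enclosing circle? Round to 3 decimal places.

The minimum enclosing circle of a finite set is fixed by two of the points (as a diameter) or three (as a circumcircle).
The farthest pair is P–Q with squared distance 50. The circle on this segment as diameter has centre (3.5, -4.5) and r² = 50/4 = 12.5.
Check R: distance² to centre = 6.5 ≤ 12.5, so it lies inside.
All remaining points lie in this disk, and no smaller disk contains both endpoints, so this is the minimum enclosing circle.
r = √(12.5) ≈ 3.536.

3.536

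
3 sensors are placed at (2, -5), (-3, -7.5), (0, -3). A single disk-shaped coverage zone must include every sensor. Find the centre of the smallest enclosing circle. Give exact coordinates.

(-0.75, -5.75)

Call the three points A, B, C in the order given.
Side lengths²: AB² = 31.25, AC² = 8, BC² = 29.25.
Since AB² = 31.25 < 29.25 + 8 = 37.25, the triangle is acute, so the smallest enclosing circle is the circumcircle.
Circumcentre = (-0.75, -5.75), r² = 8.125.
Centre = (-0.75, -5.75).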